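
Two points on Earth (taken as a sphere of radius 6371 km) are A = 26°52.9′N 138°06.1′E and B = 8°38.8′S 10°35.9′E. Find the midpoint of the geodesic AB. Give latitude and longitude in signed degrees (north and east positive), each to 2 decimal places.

19.85°, 68.40°

The central angle between A and B is δ = 2.2203 rad.
With f = 0.5, the slerp weights are sin((1−f)δ)/sin δ = 1.1248 and sin(fδ)/sin δ = 1.1248.
Weighted sum of the unit vectors: (1.1248)·(-0.6639,0.5956,0.4521) + (1.1248)·(0.9718,0.1818,-0.1503) = (0.3463, 0.8745, 0.3395).
Converting back: φ = atan2(z, √(x²+y²)) = 19.85°, λ = atan2(y, x) = 68.40°.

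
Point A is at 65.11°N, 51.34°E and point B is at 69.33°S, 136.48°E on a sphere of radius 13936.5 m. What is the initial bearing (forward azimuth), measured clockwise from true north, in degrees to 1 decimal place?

140.1°

With φ₁ = 1.1364, φ₂ = -1.2100, Δλ = 1.4860 rad, the forward-azimuth formula gives
θ = atan2( sin Δλ cos φ₂ , cos φ₁ sin φ₂ − sin φ₁ cos φ₂ cos Δλ ) = atan2(0.3517, -0.4209) = 140.12°.
So the initial bearing is 140.1°.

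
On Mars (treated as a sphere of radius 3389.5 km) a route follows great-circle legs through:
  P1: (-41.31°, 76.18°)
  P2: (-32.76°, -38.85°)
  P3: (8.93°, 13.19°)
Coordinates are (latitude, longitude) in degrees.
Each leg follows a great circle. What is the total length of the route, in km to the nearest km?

Leg P1→P2: central angle 1.4807 rad, distance 5018.9 km.
Leg P2→P3: central angle 1.1296 rad, distance 3828.8 km.
Total: 5018.9 + 3828.8 ≈ 8848 km.

8848 km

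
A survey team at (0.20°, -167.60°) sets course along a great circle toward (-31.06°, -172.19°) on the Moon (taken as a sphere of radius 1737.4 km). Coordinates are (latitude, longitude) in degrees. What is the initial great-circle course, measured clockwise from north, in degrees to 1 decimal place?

Δλ = -4.590° = -0.0801 rad.
y = sin Δλ · cos φ₂ = (-0.0800)(0.8566) = -0.0686
x = cos φ₁ sin φ₂ − sin φ₁ cos φ₂ cos Δλ = (1.0000)(-0.5159) − (0.0035)(0.8566)(0.9968) = -0.5189
θ = atan2(y, x) = -172.47°; adding 360° gives 187.5°.

187.5°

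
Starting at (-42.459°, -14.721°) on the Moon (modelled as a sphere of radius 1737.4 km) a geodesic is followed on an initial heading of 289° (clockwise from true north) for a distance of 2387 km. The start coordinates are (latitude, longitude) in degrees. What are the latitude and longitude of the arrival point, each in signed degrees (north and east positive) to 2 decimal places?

Angular distance δ = d/R = 2387/1737.4 = 1.37389 rad; initial bearing θ = 5.0440 rad.
sin φ₂ = sin φ₁ cos δ + cos φ₁ sin δ cos θ = (-0.6751)(0.1956) + (0.7378)(0.9807)(0.3256) = 0.1035, so φ₂ = 5.94°.
Δλ = atan2(sin θ sin δ cos φ₁, cos δ − sin φ₁ sin φ₂) = atan2(-0.6841, 0.2655) = -68.789°.
λ₂ = -14.721° − 68.789° = -83.51°.

5.94°, -83.51°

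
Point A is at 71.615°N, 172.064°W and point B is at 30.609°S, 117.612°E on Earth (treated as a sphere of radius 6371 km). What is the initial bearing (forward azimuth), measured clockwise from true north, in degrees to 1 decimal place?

With φ₁ = 1.2499, φ₂ = -0.5342, Δλ = -1.2274 rad, the forward-azimuth formula gives
θ = atan2( sin Δλ cos φ₂ , cos φ₁ sin φ₂ − sin φ₁ cos φ₂ cos Δλ ) = atan2(-0.8104, -0.4356) = -118.26°.
Adding 360° brings this into [0°, 360°): 241.7°.

241.7°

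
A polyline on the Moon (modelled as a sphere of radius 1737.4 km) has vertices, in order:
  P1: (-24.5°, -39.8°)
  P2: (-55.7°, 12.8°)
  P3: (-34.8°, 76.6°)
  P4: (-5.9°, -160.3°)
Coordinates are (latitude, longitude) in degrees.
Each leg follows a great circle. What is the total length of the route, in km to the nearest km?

6351 km

Leg P1→P2: central angle 0.8579 rad, distance 1490.5 km.
Leg P2→P3: central angle 0.8288 rad, distance 1439.9 km.
Leg P3→P4: central angle 1.9686 rad, distance 3420.2 km.
Total: 1490.5 + 1439.9 + 3420.2 ≈ 6351 km.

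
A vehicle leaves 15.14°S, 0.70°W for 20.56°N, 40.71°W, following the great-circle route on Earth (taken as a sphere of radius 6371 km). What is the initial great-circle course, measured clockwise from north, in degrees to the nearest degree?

311°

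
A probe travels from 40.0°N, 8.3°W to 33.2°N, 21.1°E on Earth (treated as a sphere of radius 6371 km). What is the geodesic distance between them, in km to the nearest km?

2717 km

In radians: φ₁ = 0.6981, φ₂ = 0.5794, Δλ = 29.400° = 0.5131 rad.
cos c = sin φ₁ sin φ₂ + cos φ₁ cos φ₂ cos Δλ = (0.6428)(0.5476) + (0.7660)(0.8368)(0.8712) = 0.91041,
so c = arccos(0.91041) = 0.42651 rad.
Distance = R·c = 6371 × 0.4265 ≈ 2717 km.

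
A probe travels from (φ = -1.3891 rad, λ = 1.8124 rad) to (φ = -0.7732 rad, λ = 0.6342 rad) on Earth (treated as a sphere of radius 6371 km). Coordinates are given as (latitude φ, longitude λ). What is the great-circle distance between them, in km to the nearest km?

In radians: φ₁ = -1.3891, φ₂ = -0.7732, Δλ = -67.506° = -1.1782 rad.
cos c = sin φ₁ sin φ₂ + cos φ₁ cos φ₂ cos Δλ = (-0.9835)(-0.6984) + (0.1807)(0.7157)(0.3826) = 0.73641,
so c = arccos(0.73641) = 0.74305 rad.
Distance = R·c = 6371 × 0.7430 ≈ 4734 km.

4734 km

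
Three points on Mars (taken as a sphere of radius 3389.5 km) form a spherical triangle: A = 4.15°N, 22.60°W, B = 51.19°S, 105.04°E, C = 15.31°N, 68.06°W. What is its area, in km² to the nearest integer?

Side lengths (central angles): a = 2.5079, b = 0.8040, c = 2.0243 rad; semiperimeter s = 2.6681.
By l'Huilier's theorem, tan(E/4) = √[tan(s/2) tan((s−a)/2) tan((s−b)/2) tan((s−c)/2)], giving spherical excess E = 1.4754 rad.
Area = E·R² = 1.4754 × (3389.5)² ≈ 16950181 km².

16950181 km²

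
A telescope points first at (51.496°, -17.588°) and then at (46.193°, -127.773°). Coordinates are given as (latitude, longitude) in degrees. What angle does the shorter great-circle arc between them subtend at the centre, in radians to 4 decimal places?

In radians: φ₁ = 0.8988, φ₂ = 0.8062, Δλ = -110.185° = -1.9231 rad.
cos c = sin φ₁ sin φ₂ + cos φ₁ cos φ₂ cos Δλ = (0.7826)(0.7217) + (0.6226)(0.6922)(-0.3451) = 0.41605,
so c = arccos(0.41605) = 1.14170 rad.
So the angular separation is 1.1417 rad.

1.1417 rad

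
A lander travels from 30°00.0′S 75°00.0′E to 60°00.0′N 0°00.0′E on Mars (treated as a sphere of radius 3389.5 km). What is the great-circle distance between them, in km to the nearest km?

6432 km

In radians: φ₁ = -0.5236, φ₂ = 1.0472, Δλ = -75.000° = -1.3090 rad.
cos c = sin φ₁ sin φ₂ + cos φ₁ cos φ₂ cos Δλ = (-0.5000)(0.8660) + (0.8660)(0.5000)(0.2588) = -0.32094,
so c = arccos(-0.32094) = 1.89752 rad.
Distance = R·c = 3389.5 × 1.8975 ≈ 6432 km.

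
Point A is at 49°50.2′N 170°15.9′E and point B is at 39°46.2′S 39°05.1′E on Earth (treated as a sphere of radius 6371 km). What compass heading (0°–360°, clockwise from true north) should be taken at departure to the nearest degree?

267°

With φ₁ = 0.8698, φ₂ = -0.6941, Δλ = -2.2895 rad, the forward-azimuth formula gives
θ = atan2( sin Δλ cos φ₂ , cos φ₁ sin φ₂ − sin φ₁ cos φ₂ cos Δλ ) = atan2(-0.5785, -0.0258) = -92.56°.
Adding 360° brings this into [0°, 360°): 267°.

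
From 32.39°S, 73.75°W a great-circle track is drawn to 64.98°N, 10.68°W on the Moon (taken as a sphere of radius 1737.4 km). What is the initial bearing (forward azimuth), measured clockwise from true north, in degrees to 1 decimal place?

23.5°

Δλ = 63.070° = 1.1008 rad.
y = sin Δλ · cos φ₂ = (0.8916)(0.4229) = 0.3771
x = cos φ₁ sin φ₂ − sin φ₁ cos φ₂ cos Δλ = (0.8444)(0.9062) − (-0.5357)(0.4229)(0.4529) = 0.8678
θ = atan2(y, x) = 23.49°, so the bearing is 23.5°.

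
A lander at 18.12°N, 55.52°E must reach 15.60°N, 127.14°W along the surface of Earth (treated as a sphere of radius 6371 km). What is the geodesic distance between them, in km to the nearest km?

In radians: φ₁ = 0.3163, φ₂ = 0.2723, Δλ = 177.340° = 3.0952 rad.
cos c = sin φ₁ sin φ₂ + cos φ₁ cos φ₂ cos Δλ = (0.3110)(0.2689) + (0.9504)(0.9632)(-0.9989) = -0.83077,
so c = arccos(-0.83077) = 2.55129 rad.
Distance = R·c = 6371 × 2.5513 ≈ 16254 km.

16254 km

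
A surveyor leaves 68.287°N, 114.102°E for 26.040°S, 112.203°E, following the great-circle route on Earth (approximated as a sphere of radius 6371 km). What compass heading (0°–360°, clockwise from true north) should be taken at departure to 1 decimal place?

With φ₁ = 1.1918, φ₂ = -0.4545, Δλ = -0.0331 rad, the forward-azimuth formula gives
θ = atan2( sin Δλ cos φ₂ , cos φ₁ sin φ₂ − sin φ₁ cos φ₂ cos Δλ ) = atan2(-0.0298, -0.9967) = -178.29°.
Adding 360° brings this into [0°, 360°): 181.7°.

181.7°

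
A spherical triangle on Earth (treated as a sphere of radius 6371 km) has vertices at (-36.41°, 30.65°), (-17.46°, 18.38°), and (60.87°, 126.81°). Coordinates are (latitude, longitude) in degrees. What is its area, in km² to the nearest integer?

23620460 km²

Side lengths (central angles): a = 1.9920, b = 2.1658, c = 0.3811 rad; semiperimeter s = 2.2695.
By l'Huilier's theorem, tan(E/4) = √[tan(s/2) tan((s−a)/2) tan((s−b)/2) tan((s−c)/2)], giving spherical excess E = 0.5819 rad.
Area = E·R² = 0.5819 × (6371)² ≈ 23620460 km².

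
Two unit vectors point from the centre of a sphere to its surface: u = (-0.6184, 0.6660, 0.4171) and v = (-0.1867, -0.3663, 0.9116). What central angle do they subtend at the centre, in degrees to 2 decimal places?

75.42°

u·v = 0.2517; |u| = 1.0000, |v| = 1.0000.
cos θ = (u·v)/(|u||v|) = 0.2517, so θ = 75.42°.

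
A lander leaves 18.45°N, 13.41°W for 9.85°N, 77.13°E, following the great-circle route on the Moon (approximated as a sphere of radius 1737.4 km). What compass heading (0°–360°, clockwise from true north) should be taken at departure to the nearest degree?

80°

Δλ = 90.540° = 1.5802 rad.
y = sin Δλ · cos φ₂ = (1.0000)(0.9853) = 0.9852
x = cos φ₁ sin φ₂ − sin φ₁ cos φ₂ cos Δλ = (0.9486)(0.1711) − (0.3165)(0.9853)(-0.0094) = 0.1652
θ = atan2(y, x) = 80.48°, so the bearing is 80°.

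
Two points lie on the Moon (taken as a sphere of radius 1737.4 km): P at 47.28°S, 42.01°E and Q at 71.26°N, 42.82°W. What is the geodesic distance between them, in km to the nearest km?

4019 km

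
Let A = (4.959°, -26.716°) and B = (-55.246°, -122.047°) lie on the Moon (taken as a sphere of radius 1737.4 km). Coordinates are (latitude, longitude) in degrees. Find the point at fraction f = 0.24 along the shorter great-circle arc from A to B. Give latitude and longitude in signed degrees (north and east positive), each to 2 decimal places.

Central angle δ = 1.6949 rad. Interpolating on the sphere with fraction f = 0.24:
P = [sin((1−f)δ)·A + sin(fδ)·B] / sin δ = 0.9678·A + 0.3987·B in Cartesian coordinates,
giving P = (0.7406, -0.6261, -0.2439), i.e. latitude -14.12°, longitude -40.21°.

-14.12°, -40.21°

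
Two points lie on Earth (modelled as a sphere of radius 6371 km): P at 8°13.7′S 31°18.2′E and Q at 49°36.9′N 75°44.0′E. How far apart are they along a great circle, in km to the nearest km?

7737 km

Let φ₁ = -0.1436 rad, φ₂ = 0.8659 rad, and Δλ = 0.7754 rad.
Haversine: a = sin²(Δφ/2) + cos φ₁ cos φ₂ sin²(Δλ/2) = 0.2339 + (0.9897)(0.6479)(0.1429) = 0.32555.
Central angle c = 2·arcsin(√a) = 1.21439 rad.
Distance = R·c = 6371 × 1.2144 ≈ 7737 km.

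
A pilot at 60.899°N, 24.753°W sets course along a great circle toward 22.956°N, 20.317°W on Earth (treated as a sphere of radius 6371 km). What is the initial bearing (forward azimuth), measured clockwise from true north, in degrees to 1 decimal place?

Δλ = 4.436° = 0.0774 rad.
y = sin Δλ · cos φ₂ = (0.0773)(0.9208) = 0.0712
x = cos φ₁ sin φ₂ − sin φ₁ cos φ₂ cos Δλ = (0.4864)(0.3900) − (0.8738)(0.9208)(0.9970) = -0.6125
θ = atan2(y, x) = 173.37°, so the bearing is 173.4°.

173.4°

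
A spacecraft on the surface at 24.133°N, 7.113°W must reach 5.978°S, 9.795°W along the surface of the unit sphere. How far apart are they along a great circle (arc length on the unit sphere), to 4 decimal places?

0.5275

In radians: φ₁ = 0.4212, φ₂ = -0.1043, Δλ = -2.682° = -0.0468 rad.
Haversine: a = sin²(Δφ/2) + cos φ₁ cos φ₂ sin²(Δλ/2) = 0.0675 + (0.9126)(0.9946)(0.0005) = 0.06797.
Central angle c = 2·arcsin(√a) = 0.52751 rad.
On the unit sphere the arc length equals the central angle: 0.5275.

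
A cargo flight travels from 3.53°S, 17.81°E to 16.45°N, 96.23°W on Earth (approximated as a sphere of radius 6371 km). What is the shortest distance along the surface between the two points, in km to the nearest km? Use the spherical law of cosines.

12681 km

In radians: φ₁ = -0.0616, φ₂ = 0.2871, Δλ = -114.040° = -1.9904 rad.
cos c = sin φ₁ sin φ₂ + cos φ₁ cos φ₂ cos Δλ = (-0.0616)(0.2832) + (0.9981)(0.9591)(-0.4074) = -0.40739,
so c = arccos(-0.40739) = 1.99039 rad.
Distance = R·c = 6371 × 1.9904 ≈ 12681 km.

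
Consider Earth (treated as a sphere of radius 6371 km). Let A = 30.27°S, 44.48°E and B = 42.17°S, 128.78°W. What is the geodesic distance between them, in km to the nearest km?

11931 km

In radians: φ₁ = -0.5283, φ₂ = -0.7360, Δλ = -173.260° = -3.0240 rad.
cos c = sin φ₁ sin φ₂ + cos φ₁ cos φ₂ cos Δλ = (-0.5041)(-0.6713) + (0.8637)(0.7412)(-0.9931) = -0.29728,
so c = arccos(-0.29728) = 1.87264 rad.
Distance = R·c = 6371 × 1.8726 ≈ 11931 km.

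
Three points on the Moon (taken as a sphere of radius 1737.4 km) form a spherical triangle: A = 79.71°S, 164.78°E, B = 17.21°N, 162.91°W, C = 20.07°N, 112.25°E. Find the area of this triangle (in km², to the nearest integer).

5258403 km²

Side lengths (central angles): a = 1.3875, b = 1.8086, c = 1.7182 rad; semiperimeter s = 2.4572.
By l'Huilier's theorem, tan(E/4) = √[tan(s/2) tan((s−a)/2) tan((s−b)/2) tan((s−c)/2)], giving spherical excess E = 1.7420 rad.
Area = E·R² = 1.7420 × (1737.4)² ≈ 5258403 km².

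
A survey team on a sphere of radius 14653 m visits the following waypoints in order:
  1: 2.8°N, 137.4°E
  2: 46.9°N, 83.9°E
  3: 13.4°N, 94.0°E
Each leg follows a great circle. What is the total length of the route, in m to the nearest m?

25152 m

Leg 1→2: central angle 1.1134 rad, distance 16314.7 m.
Leg 2→3: central angle 0.6031 rad, distance 8837.1 m.
Total: 16314.7 + 8837.1 ≈ 25152 m.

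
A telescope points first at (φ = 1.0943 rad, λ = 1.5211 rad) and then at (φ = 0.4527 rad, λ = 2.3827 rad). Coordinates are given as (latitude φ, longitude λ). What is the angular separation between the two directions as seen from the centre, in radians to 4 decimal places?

In radians: φ₁ = 1.0943, φ₂ = 0.4527, Δλ = 49.366° = 0.8616 rad.
Haversine: a = sin²(Δφ/2) + cos φ₁ cos φ₂ sin²(Δλ/2) = 0.0994 + (0.4587)(0.8993)(0.1744) = 0.17136.
Central angle c = 2·arcsin(√a) = 0.85359 rad.
So the angular separation is 0.8536 rad.

0.8536 rad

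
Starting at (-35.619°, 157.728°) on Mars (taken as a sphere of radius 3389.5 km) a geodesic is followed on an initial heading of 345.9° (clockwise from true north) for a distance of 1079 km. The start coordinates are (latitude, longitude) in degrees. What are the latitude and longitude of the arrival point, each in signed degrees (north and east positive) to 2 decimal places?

Angular distance δ = d/R = 1079/3389.5 = 0.31834 rad; initial bearing θ = 6.0371 rad.
sin φ₂ = sin φ₁ cos δ + cos φ₁ sin δ cos θ = (-0.5824)(0.9498) + (0.8129)(0.3130)(0.9699) = -0.3064, so φ₂ = -17.84°.
Δλ = atan2(sin θ sin δ cos φ₁, cos δ − sin φ₁ sin φ₂) = atan2(-0.0620, 0.7713) = -4.594°.
λ₂ = 157.728° − 4.594° = 153.13°.

-17.84°, 153.13°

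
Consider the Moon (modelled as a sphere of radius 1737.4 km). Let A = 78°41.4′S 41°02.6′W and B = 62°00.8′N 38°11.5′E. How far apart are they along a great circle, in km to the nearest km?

4490 km

In radians: φ₁ = -1.3734, φ₂ = 1.0823, Δλ = 79.235° = 1.3829 rad.
cos c = sin φ₁ sin φ₂ + cos φ₁ cos φ₂ cos Δλ = (-0.9806)(0.8831) + (0.1961)(0.4693)(0.1868) = -0.84872,
so c = arccos(-0.84872) = 2.58435 rad.
Distance = R·c = 1737.4 × 2.5844 ≈ 4490 km.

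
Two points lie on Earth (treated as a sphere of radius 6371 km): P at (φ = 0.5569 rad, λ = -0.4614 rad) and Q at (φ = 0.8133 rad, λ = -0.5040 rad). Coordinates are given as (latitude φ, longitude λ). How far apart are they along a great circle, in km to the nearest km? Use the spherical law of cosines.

In radians: φ₁ = 0.5569, φ₂ = 0.8133, Δλ = -2.441° = -0.0426 rad.
cos c = sin φ₁ sin φ₂ + cos φ₁ cos φ₂ cos Δλ = (0.5286)(0.7266) + (0.8489)(0.6871)(0.9991) = 0.96678,
so c = arccos(0.96678) = 0.25848 rad.
Distance = R·c = 6371 × 0.2585 ≈ 1647 km.

1647 km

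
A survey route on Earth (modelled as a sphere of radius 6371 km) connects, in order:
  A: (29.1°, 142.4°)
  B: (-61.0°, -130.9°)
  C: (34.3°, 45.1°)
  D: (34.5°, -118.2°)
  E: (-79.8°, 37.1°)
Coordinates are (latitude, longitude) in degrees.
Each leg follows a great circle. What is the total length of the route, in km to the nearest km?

Leg A→B: central angle 1.9834 rad, distance 12636.1 km.
Leg B→C: central angle 2.6734 rad, distance 17032.4 km.
Leg C→D: central angle 1.9102 rad, distance 12169.8 km.
Leg D→E: central angle 2.3323 rad, distance 14859.4 km.
Total: 12636.1 + 17032.4 + 12169.8 + 14859.4 ≈ 56698 km.

56698 km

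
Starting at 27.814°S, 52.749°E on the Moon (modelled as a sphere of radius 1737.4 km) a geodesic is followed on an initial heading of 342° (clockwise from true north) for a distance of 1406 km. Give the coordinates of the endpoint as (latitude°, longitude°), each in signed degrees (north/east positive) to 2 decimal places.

16.67°, 39.25°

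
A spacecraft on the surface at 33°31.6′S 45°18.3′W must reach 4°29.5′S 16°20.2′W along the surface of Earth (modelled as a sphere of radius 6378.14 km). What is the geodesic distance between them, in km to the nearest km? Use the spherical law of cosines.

With latitudes φ₁ = -33.527°, φ₂ = -4.492° and longitude difference Δλ = 28.968°:
cos c = sin φ₁ sin φ₂ + cos φ₁ cos φ₂ cos Δλ = (-0.5523)(-0.0783) + (0.8336)(0.9969)(0.8749) = 0.77035,
so c = arccos(0.77035) = 0.69141 rad.
Distance = R·c = 6378.14 × 0.6914 ≈ 4410 km.

4410 km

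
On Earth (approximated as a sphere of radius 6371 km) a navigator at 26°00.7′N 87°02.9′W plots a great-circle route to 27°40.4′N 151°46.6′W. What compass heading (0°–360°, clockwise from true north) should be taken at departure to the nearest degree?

287°

Δλ = -64.728° = -1.1297 rad.
y = sin Δλ · cos φ₂ = (-0.9043)(0.8856) = -0.8009
x = cos φ₁ sin φ₂ − sin φ₁ cos φ₂ cos Δλ = (0.8987)(0.4644) − (0.4386)(0.8856)(0.4269) = 0.2516
θ = atan2(y, x) = -72.56°; adding 360° gives 287°.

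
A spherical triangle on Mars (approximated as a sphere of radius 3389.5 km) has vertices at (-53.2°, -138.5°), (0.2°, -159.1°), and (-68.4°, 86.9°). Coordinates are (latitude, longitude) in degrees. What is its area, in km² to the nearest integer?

5271320 km²

Side lengths (central angles): a = 1.7244, b = 0.9402, c = 0.9789 rad; semiperimeter s = 1.8217.
By l'Huilier's theorem, tan(E/4) = √[tan(s/2) tan((s−a)/2) tan((s−b)/2) tan((s−c)/2)], giving spherical excess E = 0.4588 rad.
Area = E·R² = 0.4588 × (3389.5)² ≈ 5271320 km².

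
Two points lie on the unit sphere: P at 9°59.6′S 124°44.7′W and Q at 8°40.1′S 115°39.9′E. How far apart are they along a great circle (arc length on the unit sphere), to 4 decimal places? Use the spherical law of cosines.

In radians: φ₁ = -0.1744, φ₂ = -0.1513, Δλ = -119.590° = -2.0872 rad.
cos c = sin φ₁ sin φ₂ + cos φ₁ cos φ₂ cos Δλ = (-0.1735)(-0.1507) + (0.9848)(0.9886)(-0.4938) = -0.45459,
so c = arccos(-0.45459) = 2.04271 rad.
On the unit sphere the arc length equals the central angle: 2.0427.

2.0427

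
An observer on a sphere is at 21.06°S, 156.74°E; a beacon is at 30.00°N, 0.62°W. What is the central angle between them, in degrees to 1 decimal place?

In radians: φ₁ = -0.3676, φ₂ = 0.5236, Δλ = -157.360° = -2.7465 rad.
Haversine: a = sin²(Δφ/2) + cos φ₁ cos φ₂ sin²(Δλ/2) = 0.1857 + (0.9332)(0.8660)(0.9615) = 0.96279.
Central angle c = 2·arcsin(√a) = 2.75335 rad.
So the angular separation is 157.8°.

157.8°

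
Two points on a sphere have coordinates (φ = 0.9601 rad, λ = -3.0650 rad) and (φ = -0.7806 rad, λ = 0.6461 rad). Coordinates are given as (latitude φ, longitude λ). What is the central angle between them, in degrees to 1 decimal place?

156.9°

In radians: φ₁ = 0.9601, φ₂ = -0.7806, Δλ = -147.370° = -2.5721 rad.
cos c = sin φ₁ sin φ₂ + cos φ₁ cos φ₂ cos Δλ = (0.8192)(-0.7037) + (0.5734)(0.7105)(-0.8422) = -0.91963,
so c = arccos(-0.91963) = 2.73793 rad.
So the angular separation is 156.9°.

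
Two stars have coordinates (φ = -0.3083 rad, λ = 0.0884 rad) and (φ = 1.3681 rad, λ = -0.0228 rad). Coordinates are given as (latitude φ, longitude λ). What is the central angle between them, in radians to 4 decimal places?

1.6776 rad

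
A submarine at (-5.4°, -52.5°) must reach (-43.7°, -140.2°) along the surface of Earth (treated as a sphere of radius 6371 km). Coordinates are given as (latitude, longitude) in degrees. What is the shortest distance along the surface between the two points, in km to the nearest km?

9408 km

In radians: φ₁ = -0.0942, φ₂ = -0.7627, Δλ = -87.700° = -1.5307 rad.
cos c = sin φ₁ sin φ₂ + cos φ₁ cos φ₂ cos Δλ = (-0.0941)(-0.6909) + (0.9956)(0.7230)(0.0401) = 0.09390,
so c = arccos(0.09390) = 1.47675 rad.
Distance = R·c = 6371 × 1.4768 ≈ 9408 km.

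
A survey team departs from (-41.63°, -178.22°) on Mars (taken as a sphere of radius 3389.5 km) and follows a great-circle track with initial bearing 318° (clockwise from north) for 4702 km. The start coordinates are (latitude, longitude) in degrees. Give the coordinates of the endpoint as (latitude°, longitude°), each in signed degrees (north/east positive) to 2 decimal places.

Angular distance δ = d/R = 4702/3389.5 = 1.38723 rad; initial bearing θ = 5.5501 rad.
sin φ₂ = sin φ₁ cos δ + cos φ₁ sin δ cos θ = (-0.6643)(0.1825) + (0.7475)(0.9832)(0.7431) = 0.4249, so φ₂ = 25.14°.
Δλ = atan2(sin θ sin δ cos φ₁, cos δ − sin φ₁ sin φ₂) = atan2(-0.4917, 0.4648) = -46.614°.
λ₂ = -178.220° − 46.614° = -224.83° → 135.17° after wrapping to (−180°, 180°].

25.14°, 135.17°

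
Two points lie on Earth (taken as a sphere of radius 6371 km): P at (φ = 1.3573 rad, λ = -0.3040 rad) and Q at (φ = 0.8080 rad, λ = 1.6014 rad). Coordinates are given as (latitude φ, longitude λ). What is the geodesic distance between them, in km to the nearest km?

In radians: φ₁ = 1.3573, φ₂ = 0.8080, Δλ = 109.171° = 1.9054 rad.
cos c = sin φ₁ sin φ₂ + cos φ₁ cos φ₂ cos Δλ = (0.9773)(0.7229) + (0.2119)(0.6909)(-0.3284) = 0.65842,
so c = arccos(0.65842) = 0.85208 rad.
Distance = R·c = 6371 × 0.8521 ≈ 5429 km.

5429 km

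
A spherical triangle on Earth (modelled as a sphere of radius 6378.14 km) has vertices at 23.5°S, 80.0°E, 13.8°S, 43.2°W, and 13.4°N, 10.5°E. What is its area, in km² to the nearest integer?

38204491 km²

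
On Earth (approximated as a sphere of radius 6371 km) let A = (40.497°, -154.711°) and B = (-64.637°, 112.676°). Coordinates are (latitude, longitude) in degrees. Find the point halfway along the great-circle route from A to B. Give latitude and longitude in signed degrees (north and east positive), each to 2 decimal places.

-16.55°, 175.28°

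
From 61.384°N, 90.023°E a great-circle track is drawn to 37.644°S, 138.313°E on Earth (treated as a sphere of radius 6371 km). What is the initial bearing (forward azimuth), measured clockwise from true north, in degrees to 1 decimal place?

141.9°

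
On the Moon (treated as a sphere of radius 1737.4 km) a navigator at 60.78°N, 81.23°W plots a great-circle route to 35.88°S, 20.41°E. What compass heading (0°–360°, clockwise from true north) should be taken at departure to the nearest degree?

Δλ = 101.640° = 1.7740 rad.
y = sin Δλ · cos φ₂ = (0.9794)(0.8102) = 0.7936
x = cos φ₁ sin φ₂ − sin φ₁ cos φ₂ cos Δλ = (0.4882)(-0.5861) − (0.8728)(0.8102)(-0.2018) = -0.1434
θ = atan2(y, x) = 100.25°, so the bearing is 100°.

100°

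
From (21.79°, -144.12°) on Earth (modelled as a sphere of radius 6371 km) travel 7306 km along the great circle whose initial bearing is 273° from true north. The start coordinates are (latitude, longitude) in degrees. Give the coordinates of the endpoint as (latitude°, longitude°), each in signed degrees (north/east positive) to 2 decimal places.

11.36°, 147.70°

Angular distance δ = d/R = 7306/6371 = 1.14676 rad; initial bearing θ = 4.7647 rad.
sin φ₂ = sin φ₁ cos δ + cos φ₁ sin δ cos θ = (0.3712)(0.4114) + (0.9286)(0.9114)(0.0523) = 0.1970, so φ₂ = 11.36°.
Δλ = atan2(sin θ sin δ cos φ₁, cos δ − sin φ₁ sin φ₂) = atan2(-0.8452, 0.3383) = -68.184°.
λ₂ = -144.120° − 68.184° = -212.30° → 147.70° after wrapping to (−180°, 180°].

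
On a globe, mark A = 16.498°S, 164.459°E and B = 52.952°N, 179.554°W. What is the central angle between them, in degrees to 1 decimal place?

70.8°

In radians: φ₁ = -0.2879, φ₂ = 0.9242, Δλ = 15.987° = 0.2790 rad.
cos c = sin φ₁ sin φ₂ + cos φ₁ cos φ₂ cos Δλ = (-0.2840)(0.7981) + (0.9588)(0.6025)(0.9613) = 0.32868,
so c = arccos(0.32868) = 1.23589 rad.
So the angular separation is 70.8°.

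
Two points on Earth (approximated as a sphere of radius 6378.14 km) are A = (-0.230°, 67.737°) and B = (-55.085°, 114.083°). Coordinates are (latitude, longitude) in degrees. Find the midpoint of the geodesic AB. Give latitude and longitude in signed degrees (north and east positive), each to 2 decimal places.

-29.52°, 84.27°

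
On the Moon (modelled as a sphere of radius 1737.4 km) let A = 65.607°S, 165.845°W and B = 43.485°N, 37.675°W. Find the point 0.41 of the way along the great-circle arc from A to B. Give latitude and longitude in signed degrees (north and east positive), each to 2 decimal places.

-32.84°, -78.95°

Central angle δ = 2.5182 rad. Interpolating on the sphere with fraction f = 0.41:
P = [sin((1−f)δ)·A + sin(fδ)·B] / sin δ = 1.7068·A + 1.4707·B in Cartesian coordinates,
giving P = (0.1611, -0.8246, -0.5423), i.e. latitude -32.84°, longitude -78.95°.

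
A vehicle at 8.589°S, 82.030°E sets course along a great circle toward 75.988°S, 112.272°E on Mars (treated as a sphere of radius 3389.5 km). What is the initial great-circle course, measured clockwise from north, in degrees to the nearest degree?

173°

With φ₁ = -0.1499, φ₂ = -1.3262, Δλ = 0.5278 rad, the forward-azimuth formula gives
θ = atan2( sin Δλ cos φ₂ , cos φ₁ sin φ₂ − sin φ₁ cos φ₂ cos Δλ ) = atan2(0.1219, -0.9281) = 172.51°.
So the initial bearing is 173°.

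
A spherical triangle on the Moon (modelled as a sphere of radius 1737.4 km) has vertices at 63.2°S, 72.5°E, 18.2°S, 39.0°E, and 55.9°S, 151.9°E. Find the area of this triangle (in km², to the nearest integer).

Side lengths (central angles): a = 1.5194, b = 0.6671, c = 0.8815 rad; semiperimeter s = 1.5340.
By l'Huilier's theorem, tan(E/4) = √[tan(s/2) tan((s−a)/2) tan((s−b)/2) tan((s−c)/2)], giving spherical excess E = 0.1329 rad.
Area = E·R² = 0.1329 × (1737.4)² ≈ 401124 km².

401124 km²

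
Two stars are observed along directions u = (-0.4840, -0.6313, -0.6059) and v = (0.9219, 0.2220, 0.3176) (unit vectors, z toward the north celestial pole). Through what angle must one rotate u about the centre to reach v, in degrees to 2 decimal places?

141.15°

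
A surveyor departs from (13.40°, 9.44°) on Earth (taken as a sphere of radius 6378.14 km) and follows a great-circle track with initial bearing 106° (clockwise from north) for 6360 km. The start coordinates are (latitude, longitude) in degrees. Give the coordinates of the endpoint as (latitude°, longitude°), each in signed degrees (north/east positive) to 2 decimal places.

Angular distance δ = d/R = 6360/6378.14 = 0.99716 rad; initial bearing θ = 1.8500 rad.
sin φ₂ = sin φ₁ cos δ + cos φ₁ sin δ cos θ = (0.2317)(0.5427) + (0.9728)(0.8399)(-0.2756) = -0.0994, so φ₂ = -5.71°.
Δλ = atan2(sin θ sin δ cos φ₁, cos δ − sin φ₁ sin φ₂) = atan2(0.7854, 0.5657) = 54.234°.
λ₂ = 9.440° + 54.234° = 63.67°.

-5.71°, 63.67°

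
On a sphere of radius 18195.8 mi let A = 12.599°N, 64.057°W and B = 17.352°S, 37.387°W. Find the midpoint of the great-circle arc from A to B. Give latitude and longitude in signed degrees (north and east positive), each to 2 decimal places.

-2.44°, -50.87°

The central angle between A and B is δ = 0.6961 rad.
With f = 0.5, the slerp weights are sin((1−f)δ)/sin δ = 0.5319 and sin(fδ)/sin δ = 0.5319.
Weighted sum of the unit vectors: (0.5319)·(0.4269,-0.8776,0.2181) + (0.5319)·(0.7584,-0.5796,-0.2982) = (0.6305, -0.7750, -0.0426).
Converting back: φ = atan2(z, √(x²+y²)) = -2.44°, λ = atan2(y, x) = -50.87°.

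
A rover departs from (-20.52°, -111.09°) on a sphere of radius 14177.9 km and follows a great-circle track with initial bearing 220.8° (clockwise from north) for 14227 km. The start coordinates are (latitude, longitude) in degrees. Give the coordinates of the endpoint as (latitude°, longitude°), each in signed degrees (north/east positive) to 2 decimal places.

-51.84°, -174.19°

Angular distance δ = d/R = 14227/14177.9 = 1.00346 rad; initial bearing θ = 3.8537 rad.
sin φ₂ = sin φ₁ cos δ + cos φ₁ sin δ cos θ = (-0.3505)(0.5374) + (0.9365)(0.8433)(-0.7570) = -0.7863, so φ₂ = -51.84°.
Δλ = atan2(sin θ sin δ cos φ₁, cos δ − sin φ₁ sin φ₂) = atan2(-0.5161, 0.2618) = -63.105°.
λ₂ = -111.090° − 63.105° = -174.19°.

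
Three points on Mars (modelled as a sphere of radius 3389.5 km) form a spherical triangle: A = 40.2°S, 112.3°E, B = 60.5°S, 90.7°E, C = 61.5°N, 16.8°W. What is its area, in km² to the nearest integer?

Side lengths (central angles): a = 2.5599, b = 2.4933, c = 0.4239 rad; semiperimeter s = 2.7386.
By l'Huilier's theorem, tan(E/4) = √[tan(s/2) tan((s−a)/2) tan((s−b)/2) tan((s−c)/2)], giving spherical excess E = 1.3500 rad.
Area = E·R² = 1.3500 × (3389.5)² ≈ 15509968 km².

15509968 km²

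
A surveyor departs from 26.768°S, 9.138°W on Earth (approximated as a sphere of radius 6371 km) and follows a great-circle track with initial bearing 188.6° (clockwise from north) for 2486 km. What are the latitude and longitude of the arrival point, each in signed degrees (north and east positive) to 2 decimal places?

-48.79°, -14.09°

Angular distance δ = d/R = 2486/6371 = 0.39021 rad; initial bearing θ = 3.2917 rad.
sin φ₂ = sin φ₁ cos δ + cos φ₁ sin δ cos θ = (-0.4504)(0.9248) + (0.8928)(0.3804)(-0.9888) = -0.7523, so φ₂ = -48.79°.
Δλ = atan2(sin θ sin δ cos φ₁, cos δ − sin φ₁ sin φ₂) = atan2(-0.0508, 0.5860) = -4.953°.
λ₂ = -9.138° − 4.953° = -14.09°.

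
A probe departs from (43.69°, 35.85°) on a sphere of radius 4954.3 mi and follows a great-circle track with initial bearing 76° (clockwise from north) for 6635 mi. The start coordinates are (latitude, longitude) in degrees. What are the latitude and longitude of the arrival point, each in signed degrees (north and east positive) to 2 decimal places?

Angular distance δ = d/R = 6635/4954.3 = 1.33924 rad; initial bearing θ = 1.3265 rad.
sin φ₂ = sin φ₁ cos δ + cos φ₁ sin δ cos θ = (0.6908)(0.2295) + (0.7231)(0.9733)(0.2419) = 0.3288, so φ₂ = 19.20°.
Δλ = atan2(sin θ sin δ cos φ₁, cos δ − sin φ₁ sin φ₂) = atan2(0.6829, 0.0024) = 89.800°.
λ₂ = 35.850° + 89.800° = 125.65°.

19.20°, 125.65°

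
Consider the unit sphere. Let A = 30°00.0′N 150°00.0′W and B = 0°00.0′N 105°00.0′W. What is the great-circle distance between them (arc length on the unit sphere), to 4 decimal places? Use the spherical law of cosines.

With latitudes φ₁ = 30.000°, φ₂ = 0.000° and longitude difference Δλ = 45.000°:
cos c = sin φ₁ sin φ₂ + cos φ₁ cos φ₂ cos Δλ = (0.5000)(0.0000) + (0.8660)(1.0000)(0.7071) = 0.61237,
so c = arccos(0.61237) = 0.91174 rad.
On the unit sphere the arc length equals the central angle: 0.9117.

0.9117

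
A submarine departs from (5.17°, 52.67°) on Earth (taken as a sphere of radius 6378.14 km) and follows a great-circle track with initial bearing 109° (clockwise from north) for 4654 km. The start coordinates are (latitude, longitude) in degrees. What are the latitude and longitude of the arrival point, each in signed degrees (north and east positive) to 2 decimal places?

Angular distance δ = d/R = 4654/6378.14 = 0.72968 rad; initial bearing θ = 1.9024 rad.
sin φ₂ = sin φ₁ cos δ + cos φ₁ sin δ cos θ = (0.0901)(0.7454) + (0.9959)(0.6666)(-0.3256) = -0.1490, so φ₂ = -8.57°.
Δλ = atan2(sin θ sin δ cos φ₁, cos δ − sin φ₁ sin φ₂) = atan2(0.6277, 0.7588) = 39.600°.
λ₂ = 52.670° + 39.600° = 92.27°.

-8.57°, 92.27°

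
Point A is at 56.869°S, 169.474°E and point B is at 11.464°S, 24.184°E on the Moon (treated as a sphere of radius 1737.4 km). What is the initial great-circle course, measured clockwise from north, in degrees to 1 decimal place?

Δλ = -145.290° = -2.5358 rad.
y = sin Δλ · cos φ₂ = (-0.5694)(0.9800) = -0.5581
x = cos φ₁ sin φ₂ − sin φ₁ cos φ₂ cos Δλ = (0.5466)(-0.1988) − (-0.8374)(0.9800)(-0.8220) = -0.7833
θ = atan2(y, x) = -144.53°; adding 360° gives 215.5°.

215.5°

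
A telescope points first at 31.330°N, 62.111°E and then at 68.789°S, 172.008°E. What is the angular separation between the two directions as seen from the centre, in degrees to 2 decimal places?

126.15°

In radians: φ₁ = 0.5468, φ₂ = -1.2006, Δλ = 109.897° = 1.9181 rad.
Haversine: a = sin²(Δφ/2) + cos φ₁ cos φ₂ sin²(Δλ/2) = 0.5878 + (0.8542)(0.3618)(0.6702) = 0.79496.
Central angle c = 2·arcsin(√a) = 2.20176 rad.
So the angular separation is 126.15°.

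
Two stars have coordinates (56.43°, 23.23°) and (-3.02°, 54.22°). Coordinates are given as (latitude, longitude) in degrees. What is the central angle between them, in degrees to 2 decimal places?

64.57°

With latitudes φ₁ = 56.430°, φ₂ = -3.020° and longitude difference Δλ = 30.990°:
cos c = sin φ₁ sin φ₂ + cos φ₁ cos φ₂ cos Δλ = (0.8332)(-0.0527) + (0.5530)(0.9986)(0.8573) = 0.42947,
so c = arccos(0.42947) = 1.12689 rad.
So the angular separation is 64.57°.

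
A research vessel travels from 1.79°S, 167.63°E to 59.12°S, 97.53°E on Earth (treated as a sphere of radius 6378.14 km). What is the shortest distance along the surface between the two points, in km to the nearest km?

Let φ₁ = -0.0312 rad, φ₂ = -1.0318 rad, and Δλ = -1.2235 rad.
Haversine: a = sin²(Δφ/2) + cos φ₁ cos φ₂ sin²(Δλ/2) = 0.2301 + (0.9995)(0.5132)(0.3298) = 0.39929.
Central angle c = 2·arcsin(√a) = 1.36799 rad.
Distance = R·c = 6378.14 × 1.3680 ≈ 8725 km.

8725 km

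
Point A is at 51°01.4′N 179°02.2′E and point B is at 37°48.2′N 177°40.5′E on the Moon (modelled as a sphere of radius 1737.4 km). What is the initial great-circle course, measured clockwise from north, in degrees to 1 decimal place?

184.7°

Δλ = -1.362° = -0.0238 rad.
y = sin Δλ · cos φ₂ = (-0.0238)(0.7901) = -0.0188
x = cos φ₁ sin φ₂ − sin φ₁ cos φ₂ cos Δλ = (0.6290)(0.6130) − (0.7774)(0.7901)(0.9997) = -0.2285
θ = atan2(y, x) = -175.30°; adding 360° gives 184.7°.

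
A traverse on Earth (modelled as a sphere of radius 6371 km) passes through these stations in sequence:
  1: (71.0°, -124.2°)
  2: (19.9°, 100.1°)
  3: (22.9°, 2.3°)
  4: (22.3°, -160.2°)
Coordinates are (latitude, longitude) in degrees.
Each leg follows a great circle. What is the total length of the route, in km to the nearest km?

Leg 1→2: central angle 1.4679 rad, distance 9351.8 km.
Leg 2→3: central angle 1.5559 rad, distance 9912.6 km.
Leg 3→4: central angle 2.2985 rad, distance 14644.0 km.
Total: 9351.8 + 9912.6 + 14644.0 ≈ 33908 km.

33908 km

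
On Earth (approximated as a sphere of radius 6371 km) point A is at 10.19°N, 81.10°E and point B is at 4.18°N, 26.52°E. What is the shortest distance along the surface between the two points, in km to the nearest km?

In radians: φ₁ = 0.1778, φ₂ = 0.0730, Δλ = -54.580° = -0.9526 rad.
Haversine: a = sin²(Δφ/2) + cos φ₁ cos φ₂ sin²(Δλ/2) = 0.0027 + (0.9842)(0.9973)(0.2102) = 0.20910.
Central angle c = 2·arcsin(√a) = 0.94985 rad.
Distance = R·c = 6371 × 0.9499 ≈ 6052 km.

6052 km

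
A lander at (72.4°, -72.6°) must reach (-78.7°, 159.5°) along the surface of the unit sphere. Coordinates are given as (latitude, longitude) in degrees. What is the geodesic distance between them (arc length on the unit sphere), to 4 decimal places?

In radians: φ₁ = 1.2636, φ₂ = -1.3736, Δλ = -127.900° = -2.2323 rad.
cos c = sin φ₁ sin φ₂ + cos φ₁ cos φ₂ cos Δλ = (0.9532)(-0.9806) + (0.3024)(0.1959)(-0.6143) = -0.97111,
so c = arccos(-0.97111) = 2.90063 rad.
On the unit sphere the arc length equals the central angle: 2.9006.

2.9006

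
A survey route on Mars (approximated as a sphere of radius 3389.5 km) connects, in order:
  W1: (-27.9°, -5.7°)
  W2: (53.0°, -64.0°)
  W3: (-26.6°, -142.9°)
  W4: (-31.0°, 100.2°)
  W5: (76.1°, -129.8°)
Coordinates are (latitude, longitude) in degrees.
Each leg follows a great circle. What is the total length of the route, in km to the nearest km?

Leg W1→W2: central angle 1.6652 rad, distance 5644.1 km.
Leg W2→W3: central angle 1.8276 rad, distance 6194.7 km.
Leg W3→W4: central angle 1.6872 rad, distance 5718.8 km.
Leg W4→W5: central angle 2.2553 rad, distance 7644.5 km.
Total: 5644.1 + 6194.7 + 5718.8 + 7644.5 ≈ 25202 km.

25202 km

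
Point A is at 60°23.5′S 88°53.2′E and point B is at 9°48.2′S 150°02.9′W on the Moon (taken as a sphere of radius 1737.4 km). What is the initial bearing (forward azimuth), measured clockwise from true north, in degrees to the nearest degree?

122°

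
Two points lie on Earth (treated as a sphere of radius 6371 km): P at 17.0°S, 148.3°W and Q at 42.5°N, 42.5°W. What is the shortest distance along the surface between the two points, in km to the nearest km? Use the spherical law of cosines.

With latitudes φ₁ = -17.000°, φ₂ = 42.500° and longitude difference Δλ = 105.800°:
cos c = sin φ₁ sin φ₂ + cos φ₁ cos φ₂ cos Δλ = (-0.2924)(0.6756) + (0.9563)(0.7373)(-0.2723) = -0.38950,
so c = arccos(-0.38950) = 1.97088 rad.
Distance = R·c = 6371 × 1.9709 ≈ 12556 km.

12556 km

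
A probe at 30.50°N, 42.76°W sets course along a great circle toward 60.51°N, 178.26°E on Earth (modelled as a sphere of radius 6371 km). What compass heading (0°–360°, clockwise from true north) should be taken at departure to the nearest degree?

341°

With φ₁ = 0.5323, φ₂ = 1.0561, Δλ = -2.4257 rad, the forward-azimuth formula gives
θ = atan2( sin Δλ cos φ₂ , cos φ₁ sin φ₂ − sin φ₁ cos φ₂ cos Δλ ) = atan2(-0.3231, 0.9385) = -19.00°.
Adding 360° brings this into [0°, 360°): 341°.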